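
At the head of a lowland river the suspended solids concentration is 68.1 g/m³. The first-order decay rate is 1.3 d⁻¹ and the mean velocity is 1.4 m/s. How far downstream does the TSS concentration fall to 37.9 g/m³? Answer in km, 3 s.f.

54.5 km

From C = C₀·e^(−kt), t = ln(C₀/C)/k = ln(68.1/37.9)/1.3 = 0.586/1.3 = 0.4508 d.
Distance = v·t = 1.4 m/s × 3.895e+04 s = 5.453e+04 m = 54.53 km.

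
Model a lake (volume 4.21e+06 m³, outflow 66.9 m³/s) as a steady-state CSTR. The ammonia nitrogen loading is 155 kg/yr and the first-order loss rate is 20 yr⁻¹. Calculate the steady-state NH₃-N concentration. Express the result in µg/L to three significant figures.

Outflow Q = 66.9 m³/s × 3.156e+07 s/yr = 2.111e+09 m³/yr.
Steady-state CSTR mass balance: W = Q·C + k·V·C, so C = W/(Q + kV).
Q + kV = 2.111e+09 + 20·4.21e+06 = 2.195e+09 m³/yr.
C = 155/2.195e+09 = 7.06e-08 kg/m³ = 7.06e-05 mg/L = 0.0706 µg/L.

0.0706 µg/L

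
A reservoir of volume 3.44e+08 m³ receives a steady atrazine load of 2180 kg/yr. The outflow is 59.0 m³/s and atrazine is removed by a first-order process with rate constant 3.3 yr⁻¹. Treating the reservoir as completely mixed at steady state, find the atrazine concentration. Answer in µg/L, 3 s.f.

0.727 µg/L

Outflow Q = 59.0 m³/s × 3.156e+07 s/yr = 1.862e+09 m³/yr.
Steady-state CSTR mass balance: W = Q·C + k·V·C, so C = W/(Q + kV).
Q + kV = 1.862e+09 + 3.3·3.44e+08 = 2.997e+09 m³/yr.
C = 2180/2.997e+09 = 7.274e-07 kg/m³ = 0.0007274 mg/L = 0.7274 µg/L.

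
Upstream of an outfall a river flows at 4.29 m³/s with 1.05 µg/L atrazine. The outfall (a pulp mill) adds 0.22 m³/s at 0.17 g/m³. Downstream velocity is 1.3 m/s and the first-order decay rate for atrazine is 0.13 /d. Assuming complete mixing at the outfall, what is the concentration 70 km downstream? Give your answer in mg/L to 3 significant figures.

0.00857 mg/L

1.05 µg/L = 0.00105 mg/L.
After complete mixing, C₀ = (0.22·0.17 + 4.29·0.00105) / 4.51 = 0.009291 mg/L.
Travel time t = 7e+04 m / 1.3 m/s = 5.385e+04 s = 0.6232 d.
C = 0.009291·exp(−0.13·0.6232) = 0.009291·0.9222 = 0.008568 mg/L.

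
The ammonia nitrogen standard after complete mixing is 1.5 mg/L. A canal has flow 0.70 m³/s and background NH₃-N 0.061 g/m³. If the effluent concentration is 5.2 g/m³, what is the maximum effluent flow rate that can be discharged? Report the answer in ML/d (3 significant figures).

23.5 ML/d

Mass balance at complete mixing: C_std·(Q_w + Q_r) = Q_w·C_e + Q_r·C_b.
Rearranging, Q_w = Q_r·(C_std − C_b)/(C_e − C_std) = 0.70·(1.5 − 0.061) / (5.2 − 1.5) = 0.2722 m³/s.
= 23.52 ML/d.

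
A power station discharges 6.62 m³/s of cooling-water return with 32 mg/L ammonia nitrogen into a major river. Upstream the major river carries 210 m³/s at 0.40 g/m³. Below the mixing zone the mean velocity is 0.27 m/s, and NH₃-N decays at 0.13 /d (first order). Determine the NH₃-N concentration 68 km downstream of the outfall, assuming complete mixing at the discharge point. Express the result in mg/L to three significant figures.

0.935 mg/L

After complete mixing, C₀ = (6.62·32 + 210·0.4) / 216.6 = 1.366 mg/L.
Travel time t = 6.8e+04 m / 0.27 m/s = 2.519e+05 s = 2.915 d.
C = 1.366·exp(−0.13·2.915) = 1.366·0.6846 = 0.9349 mg/L.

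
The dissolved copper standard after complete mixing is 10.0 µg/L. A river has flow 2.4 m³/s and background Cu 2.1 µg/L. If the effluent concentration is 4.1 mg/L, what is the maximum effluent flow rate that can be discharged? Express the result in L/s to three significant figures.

4.64 L/s

2.1 µg/L = 0.0021 mg/L.
10.0 µg/L = 0.01 mg/L.
Mass balance at complete mixing: C_std·(Q_w + Q_r) = Q_w·C_e + Q_r·C_b.
Rearranging, Q_w = Q_r·(C_std − C_b)/(C_e − C_std) = 2.4·(0.01 − 0.0021) / (4.1 − 0.01) = 0.004636 m³/s.
= 4.636 L/s.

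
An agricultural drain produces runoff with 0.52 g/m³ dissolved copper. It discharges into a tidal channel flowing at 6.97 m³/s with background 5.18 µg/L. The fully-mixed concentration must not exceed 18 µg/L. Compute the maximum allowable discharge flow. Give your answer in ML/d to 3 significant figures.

15.4 ML/d

5.18 µg/L = 0.00518 mg/L.
18 µg/L = 0.018 mg/L.
Mass balance at complete mixing: C_std·(Q_w + Q_r) = Q_w·C_e + Q_r·C_b.
Rearranging, Q_w = Q_r·(C_std − C_b)/(C_e − C_std) = 6.97·(0.018 − 0.00518) / (0.52 − 0.018) = 0.178 m³/s.
= 15.38 ML/d.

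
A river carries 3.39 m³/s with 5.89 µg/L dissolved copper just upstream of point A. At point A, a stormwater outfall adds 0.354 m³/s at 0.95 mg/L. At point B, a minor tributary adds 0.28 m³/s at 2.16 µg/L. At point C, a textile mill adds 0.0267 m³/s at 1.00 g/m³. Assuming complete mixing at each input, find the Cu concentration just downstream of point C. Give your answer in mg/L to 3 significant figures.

0.0947 mg/L

5.89 µg/L = 0.00589 mg/L.
After input A: C = (3.39·0.00589 + 0.354·0.95) / 3.744 = 0.09516 mg/L.
2.16 µg/L = 0.00216 mg/L.
After input B: C = (3.744·0.09516 + 0.28·0.00216) / 4.024 = 0.08869 mg/L.
After input C: C = (4.024·0.08869 + 0.0267·1) / 4.051 = 0.09469 mg/L.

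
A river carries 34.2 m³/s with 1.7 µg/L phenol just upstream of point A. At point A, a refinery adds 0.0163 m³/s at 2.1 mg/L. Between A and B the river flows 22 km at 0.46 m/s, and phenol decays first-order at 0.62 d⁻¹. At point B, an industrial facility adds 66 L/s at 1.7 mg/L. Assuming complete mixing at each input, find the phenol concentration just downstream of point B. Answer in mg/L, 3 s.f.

0.00518 mg/L

1.7 µg/L = 0.0017 mg/L.
After input A: C = (34.2·0.0017 + 0.0163·2.1) / 34.22 = 0.0027 mg/L.
Over the 22 km reach to input B (t = 4.783e+04 s = 0.5535 d), decay gives C = 0.0027·exp(−0.62·0.5535) = 0.001915 mg/L.
66 L/s = 0.066 m³/s.
After input B: C = (34.22·0.001915 + 0.066·1.7) / 34.28 = 0.005184 mg/L.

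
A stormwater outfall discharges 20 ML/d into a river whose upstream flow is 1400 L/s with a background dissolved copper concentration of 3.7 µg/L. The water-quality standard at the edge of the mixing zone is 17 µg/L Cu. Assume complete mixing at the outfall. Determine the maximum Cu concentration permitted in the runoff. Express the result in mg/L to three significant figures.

20 ML/d = 0.2315 m³/s.
1400 L/s = 1.4 m³/s.
3.7 µg/L = 0.0037 mg/L.
17 µg/L = 0.017 mg/L.
Mass balance: 0.017·1.631 = 0.2315·Cₑ + 1.4·0.0037.
Cₑ = (0.02774 − 0.00518) / 0.2315 = 0.09744 mg/L.

0.0974 mg/L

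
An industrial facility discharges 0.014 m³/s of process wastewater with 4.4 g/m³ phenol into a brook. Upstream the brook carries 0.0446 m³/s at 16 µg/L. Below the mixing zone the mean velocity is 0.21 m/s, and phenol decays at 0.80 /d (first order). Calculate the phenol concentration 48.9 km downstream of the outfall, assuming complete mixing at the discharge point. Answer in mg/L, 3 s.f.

0.123 mg/L

16 µg/L = 0.016 mg/L.
After complete mixing, C₀ = (0.014·4.4 + 0.0446·0.016) / 0.0586 = 1.063 mg/L.
Travel time t = 4.89e+04 m / 0.21 m/s = 2.329e+05 s = 2.695 d.
C = 1.063·exp(−0.80·2.695) = 1.063·0.1158 = 0.1231 mg/L.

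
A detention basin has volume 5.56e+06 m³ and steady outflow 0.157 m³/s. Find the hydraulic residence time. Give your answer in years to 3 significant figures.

1.12 yr

Q = 0.157 m³/s × 3.156e+07 s/yr = 4.955e+06 m³/yr.
Hydraulic residence time τ = V/Q = 5.56e+06/4.955e+06 = 1.122 yr.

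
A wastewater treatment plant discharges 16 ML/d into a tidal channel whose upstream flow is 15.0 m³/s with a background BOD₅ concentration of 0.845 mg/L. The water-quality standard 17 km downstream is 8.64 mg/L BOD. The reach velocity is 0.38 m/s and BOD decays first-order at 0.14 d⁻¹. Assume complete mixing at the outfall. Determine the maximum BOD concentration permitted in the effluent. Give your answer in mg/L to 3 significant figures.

16 ML/d = 0.1852 m³/s.
Travel time to the compliance point: t = 1.7e+04/0.38 = 4.474e+04 s = 0.5178 d; decay factor exp(−0.14·0.5178) = 0.9301.
So the concentration just after mixing may be at most 8.64/0.9301 = 9.29 mg/L.
Mass balance: 9.29·15.19 = 0.1852·Cₑ + 15·0.845.
Cₑ = (141.1 − 12.67) / 0.1852 = 693.3 mg/L.

693 mg/L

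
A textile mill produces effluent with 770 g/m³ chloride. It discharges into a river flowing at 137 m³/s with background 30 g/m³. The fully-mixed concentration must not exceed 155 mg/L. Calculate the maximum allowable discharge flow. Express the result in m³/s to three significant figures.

Mass balance at complete mixing: C_std·(Q_w + Q_r) = Q_w·C_e + Q_r·C_b.
Rearranging, Q_w = Q_r·(C_std − C_b)/(C_e − C_std) = 137·(155 − 30) / (770 − 155) = 27.85 m³/s.

27.8 m³/s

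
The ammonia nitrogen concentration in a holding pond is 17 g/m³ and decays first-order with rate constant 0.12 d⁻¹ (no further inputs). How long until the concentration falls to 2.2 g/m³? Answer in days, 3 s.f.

t = ln(C₀/C)/k = ln(17/2.2)/0.12 = 2.045/0.12 = 17.04 d.

17.0 d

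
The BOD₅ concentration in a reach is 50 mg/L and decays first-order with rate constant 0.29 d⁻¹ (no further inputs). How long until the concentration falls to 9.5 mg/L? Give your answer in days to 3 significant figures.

t = ln(C₀/C)/k = ln(50/9.5)/0.29 = 1.661/0.29 = 5.727 d.

5.73 d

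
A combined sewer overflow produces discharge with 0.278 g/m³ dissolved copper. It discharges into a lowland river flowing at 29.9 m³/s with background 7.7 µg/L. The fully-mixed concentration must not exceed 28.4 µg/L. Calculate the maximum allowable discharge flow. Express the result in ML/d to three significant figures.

7.7 µg/L = 0.0077 mg/L.
28.4 µg/L = 0.0284 mg/L.
Mass balance at complete mixing: C_std·(Q_w + Q_r) = Q_w·C_e + Q_r·C_b.
Rearranging, Q_w = Q_r·(C_std − C_b)/(C_e − C_std) = 29.9·(0.0284 − 0.0077) / (0.278 − 0.0284) = 2.48 m³/s.
= 214.2 ML/d.

214 ML/d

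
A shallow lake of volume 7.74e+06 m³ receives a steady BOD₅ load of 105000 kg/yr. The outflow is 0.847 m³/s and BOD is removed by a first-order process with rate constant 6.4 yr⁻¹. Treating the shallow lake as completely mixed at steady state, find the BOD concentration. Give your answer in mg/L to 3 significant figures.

Outflow Q = 0.847 m³/s × 3.156e+07 s/yr = 2.673e+07 m³/yr.
Steady-state CSTR mass balance: W = Q·C + k·V·C, so C = W/(Q + kV).
Q + kV = 2.673e+07 + 6.4·7.74e+06 = 7.627e+07 m³/yr.
C = 105000/7.627e+07 = 0.001377 kg/m³ = 1.377 mg/L.

1.38 mg/L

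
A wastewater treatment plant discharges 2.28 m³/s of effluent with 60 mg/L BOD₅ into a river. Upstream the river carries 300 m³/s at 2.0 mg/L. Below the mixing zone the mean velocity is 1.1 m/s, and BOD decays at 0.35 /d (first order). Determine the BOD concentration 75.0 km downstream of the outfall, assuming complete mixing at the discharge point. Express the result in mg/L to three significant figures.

1.85 mg/L

After complete mixing, C₀ = (2.28·60 + 300·2) / 302.3 = 2.437 mg/L.
Travel time t = 7.5e+04 m / 1.1 m/s = 6.818e+04 s = 0.7891 d.
C = 2.437·exp(−0.35·0.7891) = 2.437·0.7587 = 1.849 mg/L.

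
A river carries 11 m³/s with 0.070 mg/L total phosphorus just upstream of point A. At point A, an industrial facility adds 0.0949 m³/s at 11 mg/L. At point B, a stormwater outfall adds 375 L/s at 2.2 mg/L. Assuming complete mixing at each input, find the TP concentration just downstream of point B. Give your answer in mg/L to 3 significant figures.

0.230 mg/L

After input A: C = (11·0.07 + 0.0949·11) / 11.09 = 0.1635 mg/L.
375 L/s = 0.375 m³/s.
After input B: C = (11.09·0.1635 + 0.375·2.2) / 11.47 = 0.2301 mg/L.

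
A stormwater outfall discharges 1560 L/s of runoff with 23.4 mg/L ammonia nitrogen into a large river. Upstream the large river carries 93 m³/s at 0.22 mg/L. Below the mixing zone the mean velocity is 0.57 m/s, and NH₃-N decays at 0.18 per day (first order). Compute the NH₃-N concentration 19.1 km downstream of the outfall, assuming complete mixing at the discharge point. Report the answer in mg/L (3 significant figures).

0.562 mg/L

1560 L/s = 1.56 m³/s.
After complete mixing, C₀ = (1.56·23.4 + 93·0.22) / 94.56 = 0.6024 mg/L.
Travel time t = 1.91e+04 m / 0.57 m/s = 3.351e+04 s = 0.3878 d.
C = 0.6024·exp(−0.18·0.3878) = 0.6024·0.9326 = 0.5618 mg/L.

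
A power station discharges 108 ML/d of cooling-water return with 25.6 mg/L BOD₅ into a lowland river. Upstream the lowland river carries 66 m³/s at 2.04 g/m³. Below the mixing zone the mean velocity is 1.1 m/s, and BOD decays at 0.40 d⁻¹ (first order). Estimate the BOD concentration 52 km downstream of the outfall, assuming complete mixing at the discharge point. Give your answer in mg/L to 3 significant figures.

1.99 mg/L

108 ML/d = 1.25 m³/s.
After complete mixing, C₀ = (1.25·25.6 + 66·2.04) / 67.25 = 2.478 mg/L.
Travel time t = 5.2e+04 m / 1.1 m/s = 4.727e+04 s = 0.5471 d.
C = 2.478·exp(−0.40·0.5471) = 2.478·0.8034 = 1.991 mg/L.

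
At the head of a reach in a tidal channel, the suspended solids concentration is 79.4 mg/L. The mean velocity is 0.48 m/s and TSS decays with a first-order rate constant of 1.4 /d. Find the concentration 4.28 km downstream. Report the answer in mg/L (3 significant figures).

Travel time t = 4.28 km / 0.48 m/s = 4280/0.48 = 8917 s = 0.1032 d.
First-order decay: C = 79.4·exp(−1.4·0.1032) = 79.4·0.8655 = 68.72 mg/L.

68.7 mg/L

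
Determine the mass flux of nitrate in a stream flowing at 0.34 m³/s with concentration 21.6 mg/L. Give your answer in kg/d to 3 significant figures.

Mass flux = Q·C = 0.34 m³/s × 21.6 g/m³ = 7.344 g/s.
= 7.344 g/s × 86.4 = 634.5 kg/d.

635 kg/d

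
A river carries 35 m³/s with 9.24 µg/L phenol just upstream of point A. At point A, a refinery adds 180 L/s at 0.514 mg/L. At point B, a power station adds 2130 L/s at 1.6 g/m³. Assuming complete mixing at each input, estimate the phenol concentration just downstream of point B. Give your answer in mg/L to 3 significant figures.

0.102 mg/L

9.24 µg/L = 0.00924 mg/L.
180 L/s = 0.18 m³/s.
After input A: C = (35·0.00924 + 0.18·0.514) / 35.18 = 0.01182 mg/L.
2130 L/s = 2.13 m³/s.
After input B: C = (35.18·0.01182 + 2.13·1.6) / 37.31 = 0.1025 mg/L.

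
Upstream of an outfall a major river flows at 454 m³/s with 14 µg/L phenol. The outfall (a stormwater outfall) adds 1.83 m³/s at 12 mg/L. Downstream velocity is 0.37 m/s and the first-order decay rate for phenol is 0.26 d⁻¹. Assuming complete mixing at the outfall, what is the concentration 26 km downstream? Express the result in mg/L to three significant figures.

14 µg/L = 0.014 mg/L.
After complete mixing, C₀ = (1.83·12 + 454·0.014) / 455.8 = 0.06212 mg/L.
Travel time t = 2.6e+04 m / 0.37 m/s = 7.027e+04 s = 0.8133 d.
C = 0.06212·exp(−0.26·0.8133) = 0.06212·0.8094 = 0.05028 mg/L.

0.0503 mg/L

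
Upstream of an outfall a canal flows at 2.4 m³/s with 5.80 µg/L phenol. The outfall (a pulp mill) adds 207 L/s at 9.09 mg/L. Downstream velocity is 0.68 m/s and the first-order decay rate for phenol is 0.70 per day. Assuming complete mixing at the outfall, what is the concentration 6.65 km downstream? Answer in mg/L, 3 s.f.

0.672 mg/L

207 L/s = 0.207 m³/s.
5.80 µg/L = 0.0058 mg/L.
After complete mixing, C₀ = (0.207·9.09 + 2.4·0.0058) / 2.607 = 0.7271 mg/L.
Travel time t = 6650 m / 0.68 m/s = 9779 s = 0.1132 d.
C = 0.7271·exp(−0.70·0.1132) = 0.7271·0.9238 = 0.6717 mg/L.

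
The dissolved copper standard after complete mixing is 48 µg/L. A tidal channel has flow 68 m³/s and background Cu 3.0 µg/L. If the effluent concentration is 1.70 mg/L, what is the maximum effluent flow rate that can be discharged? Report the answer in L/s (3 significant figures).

1850 L/s

3.0 µg/L = 0.003 mg/L.
48 µg/L = 0.048 mg/L.
Mass balance at complete mixing: C_std·(Q_w + Q_r) = Q_w·C_e + Q_r·C_b.
Rearranging, Q_w = Q_r·(C_std − C_b)/(C_e − C_std) = 68·(0.048 − 0.003) / (1.7 − 0.048) = 1.852 m³/s.
= 1852 L/s.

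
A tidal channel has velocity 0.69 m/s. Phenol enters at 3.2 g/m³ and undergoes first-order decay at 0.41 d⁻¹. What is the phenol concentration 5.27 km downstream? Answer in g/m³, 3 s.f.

Travel time t = 5.27 km / 0.69 m/s = 5270/0.69 = 7638 s = 0.0884 d.
First-order decay: C = 3.2·exp(−0.41·0.0884) = 3.2·0.9644 = 3.086 g/m³.

3.09 g/m³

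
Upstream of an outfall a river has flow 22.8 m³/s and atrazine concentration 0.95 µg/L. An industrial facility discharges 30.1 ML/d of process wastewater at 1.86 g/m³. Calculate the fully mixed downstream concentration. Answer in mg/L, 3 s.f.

0.0289 mg/L

30.1 ML/d = 0.3484 m³/s.
0.95 µg/L = 0.00095 mg/L.
Conservation of mass across the mixing zone: C = (0.3484·1.86 + 22.8·0.00095) / (0.3484 + 22.8) = 0.6696/23.15 = 0.02893 mg/L.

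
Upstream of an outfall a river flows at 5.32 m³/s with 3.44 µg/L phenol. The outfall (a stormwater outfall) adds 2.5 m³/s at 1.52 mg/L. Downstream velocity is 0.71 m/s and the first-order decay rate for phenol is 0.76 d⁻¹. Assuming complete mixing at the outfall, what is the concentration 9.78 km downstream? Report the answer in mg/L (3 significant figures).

3.44 µg/L = 0.00344 mg/L.
After complete mixing, C₀ = (2.5·1.52 + 5.32·0.00344) / 7.82 = 0.4883 mg/L.
Travel time t = 9780 m / 0.71 m/s = 1.377e+04 s = 0.1594 d.
C = 0.4883·exp(−0.76·0.1594) = 0.4883·0.8859 = 0.4326 mg/L.

0.433 mg/L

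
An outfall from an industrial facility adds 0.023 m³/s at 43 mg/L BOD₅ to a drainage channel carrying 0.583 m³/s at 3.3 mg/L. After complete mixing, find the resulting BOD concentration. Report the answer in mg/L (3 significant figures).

4.81 mg/L

Conservation of mass across the mixing zone: C = (0.023·43 + 0.583·3.3) / (0.023 + 0.583) = 2.913/0.606 = 4.807 mg/L.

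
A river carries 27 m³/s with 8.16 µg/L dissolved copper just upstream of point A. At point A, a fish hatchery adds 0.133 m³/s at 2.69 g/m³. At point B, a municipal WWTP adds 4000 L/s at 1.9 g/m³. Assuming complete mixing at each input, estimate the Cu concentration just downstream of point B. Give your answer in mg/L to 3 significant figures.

0.263 mg/L

8.16 µg/L = 0.00816 mg/L.
After input A: C = (27·0.00816 + 0.133·2.69) / 27.13 = 0.02131 mg/L.
4000 L/s = 4 m³/s.
After input B: C = (27.13·0.02131 + 4·1.9) / 31.13 = 0.2627 mg/L.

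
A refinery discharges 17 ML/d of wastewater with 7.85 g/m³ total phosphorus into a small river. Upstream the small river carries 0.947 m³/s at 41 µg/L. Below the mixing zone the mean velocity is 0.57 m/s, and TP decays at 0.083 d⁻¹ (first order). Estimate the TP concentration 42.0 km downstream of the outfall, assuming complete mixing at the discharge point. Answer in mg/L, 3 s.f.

1.29 mg/L

17 ML/d = 0.1968 m³/s.
41 µg/L = 0.041 mg/L.
After complete mixing, C₀ = (0.1968·7.85 + 0.947·0.041) / 1.144 = 1.384 mg/L.
Travel time t = 4.2e+04 m / 0.57 m/s = 7.368e+04 s = 0.8528 d.
C = 1.384·exp(−0.083·0.8528) = 1.384·0.9317 = 1.29 mg/L.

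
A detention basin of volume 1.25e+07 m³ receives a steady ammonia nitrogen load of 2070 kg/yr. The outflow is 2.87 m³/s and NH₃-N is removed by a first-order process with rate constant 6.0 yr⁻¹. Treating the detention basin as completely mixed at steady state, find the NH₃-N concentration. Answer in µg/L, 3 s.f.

Outflow Q = 2.87 m³/s × 3.156e+07 s/yr = 9.057e+07 m³/yr.
Steady-state CSTR mass balance: W = Q·C + k·V·C, so C = W/(Q + kV).
Q + kV = 9.057e+07 + 6.0·1.25e+07 = 1.656e+08 m³/yr.
C = 2070/1.656e+08 = 1.25e-05 kg/m³ = 0.0125 mg/L = 12.5 µg/L.

12.5 µg/L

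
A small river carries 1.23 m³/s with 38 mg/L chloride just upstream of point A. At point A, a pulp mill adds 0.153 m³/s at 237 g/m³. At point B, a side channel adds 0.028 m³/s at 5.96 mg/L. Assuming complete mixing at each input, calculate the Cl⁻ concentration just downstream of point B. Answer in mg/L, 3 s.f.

After input A: C = (1.23·38 + 0.153·237) / 1.383 = 60.02 mg/L.
After input B: C = (1.383·60.02 + 0.028·5.96) / 1.411 = 58.94 mg/L.

58.9 mg/L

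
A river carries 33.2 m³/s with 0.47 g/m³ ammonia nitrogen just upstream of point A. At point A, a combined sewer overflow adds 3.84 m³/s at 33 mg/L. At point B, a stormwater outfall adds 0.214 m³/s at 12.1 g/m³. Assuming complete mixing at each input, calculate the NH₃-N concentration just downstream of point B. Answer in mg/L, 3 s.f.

3.89 mg/L

After input A: C = (33.2·0.47 + 3.84·33) / 37.04 = 3.842 mg/L.
After input B: C = (37.04·3.842 + 0.214·12.1) / 37.25 = 3.89 mg/L.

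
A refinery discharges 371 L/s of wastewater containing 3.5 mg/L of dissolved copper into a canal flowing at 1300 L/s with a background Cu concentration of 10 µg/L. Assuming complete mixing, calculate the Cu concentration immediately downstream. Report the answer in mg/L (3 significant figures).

371 L/s = 0.371 m³/s.
1300 L/s = 1.3 m³/s.
10 µg/L = 0.01 mg/L.
Flow-weighted mixing gives C = (0.371·3.5 + 1.3·0.01) / (0.371 + 1.3) = 1.311/1.671 = 0.7849 mg/L.

0.785 mg/L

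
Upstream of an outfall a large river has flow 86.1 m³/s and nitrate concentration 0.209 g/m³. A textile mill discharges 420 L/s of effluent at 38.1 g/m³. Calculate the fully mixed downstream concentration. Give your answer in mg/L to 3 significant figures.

0.393 mg/L

420 L/s = 0.42 m³/s.
Flow-weighted mixing gives C = (0.42·38.1 + 86.1·0.209) / (0.42 + 86.1) = 34/86.52 = 0.3929 mg/L.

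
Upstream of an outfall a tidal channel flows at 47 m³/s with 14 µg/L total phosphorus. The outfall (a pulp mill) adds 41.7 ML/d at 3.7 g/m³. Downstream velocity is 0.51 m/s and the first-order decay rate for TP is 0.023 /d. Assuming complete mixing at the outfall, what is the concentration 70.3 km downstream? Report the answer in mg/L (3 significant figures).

0.0496 mg/L

41.7 ML/d = 0.4826 m³/s.
14 µg/L = 0.014 mg/L.
After complete mixing, C₀ = (0.4826·3.7 + 47·0.014) / 47.48 = 0.05147 mg/L.
Travel time t = 7.03e+04 m / 0.51 m/s = 1.378e+05 s = 1.595 d.
C = 0.05147·exp(−0.023·1.595) = 0.05147·0.964 = 0.04961 mg/L.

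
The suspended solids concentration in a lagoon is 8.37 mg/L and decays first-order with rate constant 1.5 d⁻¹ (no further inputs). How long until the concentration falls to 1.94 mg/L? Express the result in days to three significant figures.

t = ln(C₀/C)/k = ln(8.37/1.94)/1.5 = 1.462/1.5 = 0.9746 d.

0.975 d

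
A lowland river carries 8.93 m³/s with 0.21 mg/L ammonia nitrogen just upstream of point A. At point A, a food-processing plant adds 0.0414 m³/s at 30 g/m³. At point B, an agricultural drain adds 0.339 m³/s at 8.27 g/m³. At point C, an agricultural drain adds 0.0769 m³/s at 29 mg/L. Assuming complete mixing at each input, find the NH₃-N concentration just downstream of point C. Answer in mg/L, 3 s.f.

After input A: C = (8.93·0.21 + 0.0414·30) / 8.971 = 0.3475 mg/L.
After input B: C = (8.971·0.3475 + 0.339·8.27) / 9.31 = 0.6359 mg/L.
After input C: C = (9.31·0.6359 + 0.0769·29) / 9.387 = 0.8683 mg/L.

0.868 mg/L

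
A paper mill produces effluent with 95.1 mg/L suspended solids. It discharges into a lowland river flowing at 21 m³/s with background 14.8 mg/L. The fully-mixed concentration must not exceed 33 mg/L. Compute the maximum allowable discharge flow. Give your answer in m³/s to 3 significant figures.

6.15 m³/s

Mass balance at complete mixing: C_std·(Q_w + Q_r) = Q_w·C_e + Q_r·C_b.
Rearranging, Q_w = Q_r·(C_std − C_b)/(C_e − C_std) = 21·(33 − 14.8) / (95.1 − 33) = 6.155 m³/s.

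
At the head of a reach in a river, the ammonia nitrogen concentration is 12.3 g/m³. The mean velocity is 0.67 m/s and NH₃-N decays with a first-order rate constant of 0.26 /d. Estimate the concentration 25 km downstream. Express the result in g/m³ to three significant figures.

Travel time t = 25 km / 0.67 m/s = 2.5e+04/0.67 = 3.731e+04 s = 0.4319 d.
First-order decay: C = 12.3·exp(−0.26·0.4319) = 12.3·0.8938 = 10.99 g/m³.

11.0 g/m³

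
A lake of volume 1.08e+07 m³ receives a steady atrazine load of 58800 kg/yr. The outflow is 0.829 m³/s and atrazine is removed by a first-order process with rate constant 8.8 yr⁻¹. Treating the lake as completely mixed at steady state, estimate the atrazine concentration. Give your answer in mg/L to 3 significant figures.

Outflow Q = 0.829 m³/s × 3.156e+07 s/yr = 2.616e+07 m³/yr.
Steady-state CSTR mass balance: W = Q·C + k·V·C, so C = W/(Q + kV).
Q + kV = 2.616e+07 + 8.8·1.08e+07 = 1.212e+08 m³/yr.
C = 58800/1.212e+08 = 0.0004851 kg/m³ = 0.4851 mg/L.

0.485 mg/L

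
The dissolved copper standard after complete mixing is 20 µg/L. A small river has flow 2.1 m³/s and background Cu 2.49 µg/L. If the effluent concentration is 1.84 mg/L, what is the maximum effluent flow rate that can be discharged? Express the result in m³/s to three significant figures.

0.0202 m³/s

2.49 µg/L = 0.00249 mg/L.
20 µg/L = 0.02 mg/L.
Mass balance at complete mixing: C_std·(Q_w + Q_r) = Q_w·C_e + Q_r·C_b.
Rearranging, Q_w = Q_r·(C_std − C_b)/(C_e − C_std) = 2.1·(0.02 − 0.00249) / (1.84 − 0.02) = 0.0202 m³/s.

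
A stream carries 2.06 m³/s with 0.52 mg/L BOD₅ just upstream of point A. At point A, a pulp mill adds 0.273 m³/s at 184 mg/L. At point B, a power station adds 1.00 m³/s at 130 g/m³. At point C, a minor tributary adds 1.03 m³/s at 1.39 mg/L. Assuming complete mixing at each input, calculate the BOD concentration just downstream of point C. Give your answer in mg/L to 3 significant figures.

41.9 mg/L

After input A: C = (2.06·0.52 + 0.273·184) / 2.333 = 21.99 mg/L.
After input B: C = (2.333·21.99 + 1·130) / 3.333 = 54.4 mg/L.
After input C: C = (3.333·54.4 + 1.03·1.39) / 4.363 = 41.88 mg/L.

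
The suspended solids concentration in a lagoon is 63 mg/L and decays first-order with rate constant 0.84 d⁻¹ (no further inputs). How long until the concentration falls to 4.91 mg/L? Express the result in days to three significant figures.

3.04 d

t = ln(C₀/C)/k = ln(63/4.91)/0.84 = 2.552/0.84 = 3.038 d.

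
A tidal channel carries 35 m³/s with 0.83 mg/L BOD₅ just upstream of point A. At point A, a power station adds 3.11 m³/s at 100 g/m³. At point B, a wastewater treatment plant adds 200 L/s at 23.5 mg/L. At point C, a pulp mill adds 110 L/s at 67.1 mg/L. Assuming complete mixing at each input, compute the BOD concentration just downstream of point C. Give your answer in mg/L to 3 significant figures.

After input A: C = (35·0.83 + 3.11·100) / 38.11 = 8.923 mg/L.
200 L/s = 0.2 m³/s.
After input B: C = (38.11·8.923 + 0.2·23.5) / 38.31 = 8.999 mg/L.
110 L/s = 0.11 m³/s.
After input C: C = (38.31·8.999 + 0.11·67.1) / 38.42 = 9.165 mg/L.

9.17 mg/L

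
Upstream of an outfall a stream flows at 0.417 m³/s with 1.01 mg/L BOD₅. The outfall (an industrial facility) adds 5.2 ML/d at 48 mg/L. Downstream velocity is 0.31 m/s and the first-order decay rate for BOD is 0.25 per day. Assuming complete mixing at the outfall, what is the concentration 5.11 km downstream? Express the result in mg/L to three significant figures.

5.2 ML/d = 0.06019 m³/s.
After complete mixing, C₀ = (0.06019·48 + 0.417·1.01) / 0.4772 = 6.937 mg/L.
Travel time t = 5110 m / 0.31 m/s = 1.648e+04 s = 0.1908 d.
C = 6.937·exp(−0.25·0.1908) = 6.937·0.9534 = 6.614 mg/L.

6.61 mg/L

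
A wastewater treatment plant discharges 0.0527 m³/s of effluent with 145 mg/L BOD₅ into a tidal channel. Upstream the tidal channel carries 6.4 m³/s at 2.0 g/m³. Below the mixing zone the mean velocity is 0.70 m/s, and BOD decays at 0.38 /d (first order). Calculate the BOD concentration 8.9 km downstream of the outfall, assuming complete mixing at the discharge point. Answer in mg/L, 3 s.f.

After complete mixing, C₀ = (0.0527·145 + 6.4·2) / 6.453 = 3.168 mg/L.
Travel time t = 8900 m / 0.70 m/s = 1.271e+04 s = 0.1472 d.
C = 3.168·exp(−0.38·0.1472) = 3.168·0.9456 = 2.996 mg/L.

3.00 mg/L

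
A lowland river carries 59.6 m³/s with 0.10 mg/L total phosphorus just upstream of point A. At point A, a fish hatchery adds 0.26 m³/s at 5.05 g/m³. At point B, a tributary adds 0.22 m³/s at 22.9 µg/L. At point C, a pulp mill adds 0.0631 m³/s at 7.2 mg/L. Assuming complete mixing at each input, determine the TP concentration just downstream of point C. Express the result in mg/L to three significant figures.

0.129 mg/L

After input A: C = (59.6·0.1 + 0.26·5.05) / 59.86 = 0.1215 mg/L.
22.9 µg/L = 0.0229 mg/L.
After input B: C = (59.86·0.1215 + 0.22·0.0229) / 60.08 = 0.1211 mg/L.
After input C: C = (60.08·0.1211 + 0.0631·7.2) / 60.14 = 0.1286 mg/L.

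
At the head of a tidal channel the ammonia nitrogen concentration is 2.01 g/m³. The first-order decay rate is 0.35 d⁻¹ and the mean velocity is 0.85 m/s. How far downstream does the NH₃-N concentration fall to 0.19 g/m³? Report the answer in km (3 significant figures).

From C = C₀·e^(−kt), t = ln(C₀/C)/k = ln(2.01/0.19)/0.35 = 2.359/0.35 = 6.74 d.
Distance = v·t = 0.85 m/s × 5.823e+05 s = 4.95e+05 m = 495 km.

495 km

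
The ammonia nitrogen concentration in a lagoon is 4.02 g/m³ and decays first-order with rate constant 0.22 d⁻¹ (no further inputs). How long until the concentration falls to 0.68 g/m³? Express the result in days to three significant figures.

t = ln(C₀/C)/k = ln(4.02/0.68)/0.22 = 1.777/0.22 = 8.077 d.

8.08 d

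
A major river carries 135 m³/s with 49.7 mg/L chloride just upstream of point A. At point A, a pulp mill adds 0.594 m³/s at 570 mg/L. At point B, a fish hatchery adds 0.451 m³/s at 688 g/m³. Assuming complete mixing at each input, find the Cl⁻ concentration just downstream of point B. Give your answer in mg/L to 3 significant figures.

54.1 mg/L

After input A: C = (135·49.7 + 0.594·570) / 135.6 = 51.98 mg/L.
After input B: C = (135.6·51.98 + 0.451·688) / 136 = 54.09 mg/L.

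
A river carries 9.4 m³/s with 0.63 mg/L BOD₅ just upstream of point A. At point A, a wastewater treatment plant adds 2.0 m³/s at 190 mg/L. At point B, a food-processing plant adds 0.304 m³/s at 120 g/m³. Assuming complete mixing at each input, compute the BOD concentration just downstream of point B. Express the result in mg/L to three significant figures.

After input A: C = (9.4·0.63 + 2·190) / 11.4 = 33.85 mg/L.
After input B: C = (11.4·33.85 + 0.304·120) / 11.7 = 36.09 mg/L.

36.1 mg/L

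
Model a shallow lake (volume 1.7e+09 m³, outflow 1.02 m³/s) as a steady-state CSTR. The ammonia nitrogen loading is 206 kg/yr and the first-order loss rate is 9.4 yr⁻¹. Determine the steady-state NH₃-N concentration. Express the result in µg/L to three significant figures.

0.0129 µg/L

Outflow Q = 1.02 m³/s × 3.156e+07 s/yr = 3.219e+07 m³/yr.
Steady-state CSTR mass balance: W = Q·C + k·V·C, so C = W/(Q + kV).
Q + kV = 3.219e+07 + 9.4·1.7e+09 = 1.601e+10 m³/yr.
C = 206/1.601e+10 = 1.287e-08 kg/m³ = 1.287e-05 mg/L = 0.01287 µg/L.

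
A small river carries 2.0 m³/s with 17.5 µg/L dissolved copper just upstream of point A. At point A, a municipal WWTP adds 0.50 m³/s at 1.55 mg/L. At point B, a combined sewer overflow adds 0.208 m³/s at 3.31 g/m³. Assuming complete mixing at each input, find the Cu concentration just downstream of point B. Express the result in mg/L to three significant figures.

0.553 mg/L

17.5 µg/L = 0.0175 mg/L.
After input A: C = (2·0.0175 + 0.5·1.55) / 2.5 = 0.324 mg/L.
After input B: C = (2.5·0.324 + 0.208·3.31) / 2.708 = 0.5534 mg/L.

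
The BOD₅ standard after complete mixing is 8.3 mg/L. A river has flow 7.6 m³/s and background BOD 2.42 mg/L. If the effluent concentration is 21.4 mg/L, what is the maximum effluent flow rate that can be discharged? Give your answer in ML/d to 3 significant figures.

Mass balance at complete mixing: C_std·(Q_w + Q_r) = Q_w·C_e + Q_r·C_b.
Rearranging, Q_w = Q_r·(C_std − C_b)/(C_e − C_std) = 7.6·(8.3 − 2.42) / (21.4 − 8.3) = 3.411 m³/s.
= 294.7 ML/d.

295 ML/d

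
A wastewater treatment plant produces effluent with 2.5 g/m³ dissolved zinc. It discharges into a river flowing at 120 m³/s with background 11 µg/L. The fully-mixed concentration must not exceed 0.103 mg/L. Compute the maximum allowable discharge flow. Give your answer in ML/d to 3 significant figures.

398 ML/d

11 µg/L = 0.011 mg/L.
Mass balance at complete mixing: C_std·(Q_w + Q_r) = Q_w·C_e + Q_r·C_b.
Rearranging, Q_w = Q_r·(C_std − C_b)/(C_e − C_std) = 120·(0.103 − 0.011) / (2.5 − 0.103) = 4.606 m³/s.
= 397.9 ML/d.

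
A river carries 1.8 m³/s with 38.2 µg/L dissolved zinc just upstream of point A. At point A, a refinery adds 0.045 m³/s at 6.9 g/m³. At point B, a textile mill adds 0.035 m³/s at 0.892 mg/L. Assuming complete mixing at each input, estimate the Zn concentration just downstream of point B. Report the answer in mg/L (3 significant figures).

38.2 µg/L = 0.0382 mg/L.
After input A: C = (1.8·0.0382 + 0.045·6.9) / 1.845 = 0.2056 mg/L.
After input B: C = (1.845·0.2056 + 0.035·0.892) / 1.88 = 0.2183 mg/L.

0.218 mg/L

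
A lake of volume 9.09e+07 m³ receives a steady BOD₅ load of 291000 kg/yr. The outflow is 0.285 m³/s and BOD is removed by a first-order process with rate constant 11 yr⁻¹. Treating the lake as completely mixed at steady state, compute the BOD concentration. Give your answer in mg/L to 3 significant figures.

Outflow Q = 0.285 m³/s × 3.156e+07 s/yr = 8.994e+06 m³/yr.
Steady-state CSTR mass balance: W = Q·C + k·V·C, so C = W/(Q + kV).
Q + kV = 8.994e+06 + 11·9.09e+07 = 1.009e+09 m³/yr.
C = 291000/1.009e+09 = 0.0002884 kg/m³ = 0.2884 mg/L.

0.288 mg/L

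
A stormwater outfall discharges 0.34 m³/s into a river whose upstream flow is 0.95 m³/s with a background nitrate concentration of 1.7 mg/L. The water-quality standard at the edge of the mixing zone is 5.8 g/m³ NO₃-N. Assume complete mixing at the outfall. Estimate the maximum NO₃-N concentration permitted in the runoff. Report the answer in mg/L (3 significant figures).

Mass balance: 5.8·1.29 = 0.34·Cₑ + 0.95·1.7.
Cₑ = (7.482 − 1.615) / 0.34 = 17.26 mg/L.

17.3 mg/L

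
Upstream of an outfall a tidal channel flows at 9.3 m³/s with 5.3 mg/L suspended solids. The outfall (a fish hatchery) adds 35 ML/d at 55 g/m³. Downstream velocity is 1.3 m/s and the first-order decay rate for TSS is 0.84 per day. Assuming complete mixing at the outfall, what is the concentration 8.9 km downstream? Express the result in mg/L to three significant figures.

6.90 mg/L

35 ML/d = 0.4051 m³/s.
After complete mixing, C₀ = (0.4051·55 + 9.3·5.3) / 9.705 = 7.374 mg/L.
Travel time t = 8900 m / 1.3 m/s = 6846 s = 0.07924 d.
C = 7.374·exp(−0.84·0.07924) = 7.374·0.9356 = 6.9 mg/L.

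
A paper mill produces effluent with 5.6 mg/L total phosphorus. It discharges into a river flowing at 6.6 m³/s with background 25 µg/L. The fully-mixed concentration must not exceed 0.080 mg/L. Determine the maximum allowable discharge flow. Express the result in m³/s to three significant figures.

25 µg/L = 0.025 mg/L.
Mass balance at complete mixing: C_std·(Q_w + Q_r) = Q_w·C_e + Q_r·C_b.
Rearranging, Q_w = Q_r·(C_std − C_b)/(C_e − C_std) = 6.6·(0.08 − 0.025) / (5.6 − 0.08) = 0.06576 m³/s.

0.0658 m³/s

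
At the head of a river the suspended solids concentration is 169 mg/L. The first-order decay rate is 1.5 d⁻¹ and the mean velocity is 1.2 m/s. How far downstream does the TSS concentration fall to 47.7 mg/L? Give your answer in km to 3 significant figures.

From C = C₀·e^(−kt), t = ln(C₀/C)/k = ln(169/47.7)/1.5 = 1.265/1.5 = 0.8433 d.
Distance = v·t = 1.2 m/s × 7.286e+04 s = 8.743e+04 m = 87.43 km.

87.4 km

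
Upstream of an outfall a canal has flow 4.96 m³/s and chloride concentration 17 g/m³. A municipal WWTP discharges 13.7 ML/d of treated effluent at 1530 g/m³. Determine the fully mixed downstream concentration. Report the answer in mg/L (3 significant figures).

13.7 ML/d = 0.1586 m³/s.
Flow-weighted mixing gives C = (0.1586·1530 + 4.96·17) / (0.1586 + 4.96) = 326.9/5.119 = 63.87 mg/L.

63.9 mg/L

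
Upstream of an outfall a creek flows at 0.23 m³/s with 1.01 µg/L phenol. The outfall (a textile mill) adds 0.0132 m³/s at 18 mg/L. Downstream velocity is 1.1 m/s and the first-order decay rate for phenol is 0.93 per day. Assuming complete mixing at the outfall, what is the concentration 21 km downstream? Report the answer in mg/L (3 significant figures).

0.796 mg/L

1.01 µg/L = 0.00101 mg/L.
After complete mixing, C₀ = (0.0132·18 + 0.23·0.00101) / 0.2432 = 0.9779 mg/L.
Travel time t = 2.1e+04 m / 1.1 m/s = 1.909e+04 s = 0.221 d.
C = 0.9779·exp(−0.93·0.221) = 0.9779·0.8142 = 0.7963 mg/L.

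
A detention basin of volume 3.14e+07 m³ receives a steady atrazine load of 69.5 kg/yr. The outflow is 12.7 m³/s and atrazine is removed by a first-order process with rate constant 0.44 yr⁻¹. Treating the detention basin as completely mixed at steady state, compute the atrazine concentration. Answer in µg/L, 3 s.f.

Outflow Q = 12.7 m³/s × 3.156e+07 s/yr = 4.008e+08 m³/yr.
Steady-state CSTR mass balance: W = Q·C + k·V·C, so C = W/(Q + kV).
Q + kV = 4.008e+08 + 0.44·3.14e+07 = 4.146e+08 m³/yr.
C = 69.5/4.146e+08 = 1.676e-07 kg/m³ = 0.0001676 mg/L = 0.1676 µg/L.

0.168 µg/L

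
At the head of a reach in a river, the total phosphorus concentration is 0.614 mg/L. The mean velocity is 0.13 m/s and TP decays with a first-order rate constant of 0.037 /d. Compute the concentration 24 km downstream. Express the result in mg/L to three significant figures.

0.567 mg/L

Travel time t = 24 km / 0.13 m/s = 2.4e+04/0.13 = 1.846e+05 s = 2.137 d.
First-order decay: C = 0.614·exp(−0.037·2.137) = 0.614·0.924 = 0.5673 mg/L.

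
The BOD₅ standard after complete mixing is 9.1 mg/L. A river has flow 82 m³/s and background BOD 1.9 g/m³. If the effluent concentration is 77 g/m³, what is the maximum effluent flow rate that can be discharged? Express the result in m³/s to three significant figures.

8.70 m³/s

Mass balance at complete mixing: C_std·(Q_w + Q_r) = Q_w·C_e + Q_r·C_b.
Rearranging, Q_w = Q_r·(C_std − C_b)/(C_e − C_std) = 82·(9.1 − 1.9) / (77 − 9.1) = 8.695 m³/s.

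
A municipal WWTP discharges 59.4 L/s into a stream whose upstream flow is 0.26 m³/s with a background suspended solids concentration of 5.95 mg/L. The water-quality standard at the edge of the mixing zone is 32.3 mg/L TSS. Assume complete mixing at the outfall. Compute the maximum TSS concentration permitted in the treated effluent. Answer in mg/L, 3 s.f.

59.4 L/s = 0.0594 m³/s.
Mass balance: 32.3·0.3194 = 0.0594·Cₑ + 0.26·5.95.
Cₑ = (10.32 − 1.547) / 0.0594 = 147.6 mg/L.

148 mg/L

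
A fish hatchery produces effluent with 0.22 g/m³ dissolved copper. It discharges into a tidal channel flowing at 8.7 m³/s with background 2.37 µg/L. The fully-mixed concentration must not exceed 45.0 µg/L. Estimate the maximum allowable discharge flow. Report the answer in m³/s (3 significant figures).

2.12 m³/s

2.37 µg/L = 0.00237 mg/L.
45.0 µg/L = 0.045 mg/L.
Mass balance at complete mixing: C_std·(Q_w + Q_r) = Q_w·C_e + Q_r·C_b.
Rearranging, Q_w = Q_r·(C_std − C_b)/(C_e − C_std) = 8.7·(0.045 − 0.00237) / (0.22 − 0.045) = 2.119 m³/s.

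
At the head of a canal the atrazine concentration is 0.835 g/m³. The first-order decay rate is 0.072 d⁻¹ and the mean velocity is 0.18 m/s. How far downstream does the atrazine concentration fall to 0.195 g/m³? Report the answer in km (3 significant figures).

314 km

From C = C₀·e^(−kt), t = ln(C₀/C)/k = ln(0.835/0.195)/0.072 = 1.454/0.072 = 20.2 d.
Distance = v·t = 0.18 m/s × 1.745e+06 s = 3.142e+05 m = 314.2 km.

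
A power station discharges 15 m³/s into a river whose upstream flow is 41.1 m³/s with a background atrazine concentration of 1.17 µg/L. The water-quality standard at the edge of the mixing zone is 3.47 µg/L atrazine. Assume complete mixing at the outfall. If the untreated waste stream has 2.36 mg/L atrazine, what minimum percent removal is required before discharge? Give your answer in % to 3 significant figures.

99.6 %

1.17 µg/L = 0.00117 mg/L.
3.47 µg/L = 0.00347 mg/L.
Mass balance: 0.00347·56.1 = 15·Cₑ + 41.1·0.00117.
Cₑ = (0.1947 − 0.04809) / 15 = 0.009772 mg/L.
Required removal = 1 − 0.009772/2.36 = 99.59 %.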